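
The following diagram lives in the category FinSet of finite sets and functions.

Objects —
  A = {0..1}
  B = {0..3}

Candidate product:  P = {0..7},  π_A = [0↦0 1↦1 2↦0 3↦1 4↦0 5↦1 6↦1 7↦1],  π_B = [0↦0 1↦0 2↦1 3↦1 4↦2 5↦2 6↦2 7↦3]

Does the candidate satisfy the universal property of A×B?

|A|·|B| = 2·4 = 8;  |P| = 8
Check the pairing map k ↦ (π_A(k), π_B(k)):
  0 ↦ (0,0)
  1 ↦ (1,0)
  2 ↦ (0,1)
  3 ↦ (1,1)
  4 ↦ (0,2)
  5 ↦ (1,2)
  6 ↦ (1,2)  ✗ repeats pair of k=5
  7 ↦ (1,3)
distinct pairs in image: 7 / 8 needed
  → (1,2) hit at k=5 and k=6

Answer: NOT A VALID PRODUCT — duplicate pair at indices 5,6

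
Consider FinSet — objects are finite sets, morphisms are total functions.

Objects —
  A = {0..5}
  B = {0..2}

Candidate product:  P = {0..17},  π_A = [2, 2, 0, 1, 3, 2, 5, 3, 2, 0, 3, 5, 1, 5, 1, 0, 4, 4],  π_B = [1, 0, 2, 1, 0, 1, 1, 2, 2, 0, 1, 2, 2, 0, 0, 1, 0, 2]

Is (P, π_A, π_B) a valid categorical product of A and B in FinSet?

|A|·|B| = 6·3 = 18;  |P| = 18
Check the pairing map k ↦ (π_A(k), π_B(k)):
  0 : (2,1)
  1 : (2,0)
  2 : (0,2)
  3 : (1,1)
  4 : (3,0)
  5 : (2,1)  ✗ repeats pair of k=0
  6 : (5,1)
  7 : (3,2)
  8 : (2,2)
  9 : (0,0)
  10 : (3,1)
  11 : (5,2)
  12 : (1,2)
  13 : (5,0)
  14 : (1,0)
  15 : (0,1)
  16 : (4,0)
  17 : (4,2)
distinct pairs in image: 17 / 18 needed
  → (2,1) hit at k=0 and k=5

Answer: NOT A VALID PRODUCT — duplicate pair at indices 5,0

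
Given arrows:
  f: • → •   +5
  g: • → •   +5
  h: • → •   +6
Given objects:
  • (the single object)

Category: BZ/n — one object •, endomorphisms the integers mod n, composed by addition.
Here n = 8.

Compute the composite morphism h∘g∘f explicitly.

  0 +5≡5 +5≡2 +6≡0  (mod 8)
⟦path⟧: +0

Answer: +0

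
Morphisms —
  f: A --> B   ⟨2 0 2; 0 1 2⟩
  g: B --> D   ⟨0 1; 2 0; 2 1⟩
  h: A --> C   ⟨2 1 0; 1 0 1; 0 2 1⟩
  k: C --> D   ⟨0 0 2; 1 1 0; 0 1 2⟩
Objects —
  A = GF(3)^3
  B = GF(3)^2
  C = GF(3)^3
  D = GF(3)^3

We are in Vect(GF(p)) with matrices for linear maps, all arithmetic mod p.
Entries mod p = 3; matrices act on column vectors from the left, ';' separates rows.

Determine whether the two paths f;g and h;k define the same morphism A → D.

Along f;g (path 1):
  e0=(1,0,0) f-->(2,0) g-->(0,1,1)
  e1=(0,1,0) f-->(0,1) g-->(1,0,1)
  e2=(0,0,1) f-->(2,2) g-->(2,1,0)
  composite₁ = ⟨0 1 2; 1 0 1; 1 1 0⟩
Along h;k (path 2):
  e0=(1,0,0) h-->(2,1,0) k-->(0,0,1)
  e1=(0,1,0) h-->(1,0,2) k-->(1,1,1)
  e2=(0,0,1) h-->(0,1,1) k-->(2,1,0)
  composite₂ = ⟨0 1 2; 0 1 1; 1 1 0⟩
Equal? distinct morphisms ✗

Answer: DOES NOT COMMUTE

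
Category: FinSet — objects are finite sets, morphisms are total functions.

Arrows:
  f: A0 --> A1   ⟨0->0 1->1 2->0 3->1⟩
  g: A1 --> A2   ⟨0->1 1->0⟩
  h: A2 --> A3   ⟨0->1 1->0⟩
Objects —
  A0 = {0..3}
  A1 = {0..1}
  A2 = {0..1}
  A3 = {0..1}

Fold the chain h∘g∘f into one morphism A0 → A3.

  0 f-->0 g-->1 h-->0
  1 f-->1 g-->0 h-->1
  2 f-->0 g-->1 h-->0
  3 f-->1 g-->0 h-->1
⟦path⟧: ⟨0->0 1->1 2->0 3->1⟩

Answer: ⟨0->0 1->1 2->0 3->1⟩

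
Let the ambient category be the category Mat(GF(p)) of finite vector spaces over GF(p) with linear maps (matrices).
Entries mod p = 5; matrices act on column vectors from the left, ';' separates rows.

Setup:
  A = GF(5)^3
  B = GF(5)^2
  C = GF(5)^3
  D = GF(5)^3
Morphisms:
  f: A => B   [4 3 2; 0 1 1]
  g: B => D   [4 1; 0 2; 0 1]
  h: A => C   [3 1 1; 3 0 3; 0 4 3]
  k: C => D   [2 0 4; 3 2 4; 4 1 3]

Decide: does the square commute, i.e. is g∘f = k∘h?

1) trace f;g:
  e0=(1,0,0) f=>(4,0) g=>(1,0,0)
  e1=(0,1,0) f=>(3,1) g=>(3,2,1)
  e2=(0,0,1) f=>(2,1) g=>(4,2,1)
  composite₁ = [1 3 4; 0 2 2; 0 1 1]
2) trace h;k:
  e0=(1,0,0) h=>(3,3,0) k=>(1,0,0)
  e1=(0,1,0) h=>(1,0,4) k=>(3,4,1)
  e2=(0,0,1) h=>(1,3,3) k=>(4,1,1)
  composite₂ = [1 3 4; 0 4 1; 0 1 1]
Equal? distinct morphisms ✗

Answer: DOES NOT COMMUTE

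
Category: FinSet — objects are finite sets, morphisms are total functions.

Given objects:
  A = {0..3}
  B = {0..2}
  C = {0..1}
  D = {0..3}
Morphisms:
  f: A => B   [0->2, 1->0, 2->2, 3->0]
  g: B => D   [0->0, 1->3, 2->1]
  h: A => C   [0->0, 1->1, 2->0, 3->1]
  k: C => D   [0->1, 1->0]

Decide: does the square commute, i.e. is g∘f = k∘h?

1) trace f;g:
  0 f=>2 g=>1
  1 f=>0 g=>0
  2 f=>2 g=>1
  3 f=>0 g=>0
  ⟦path⟧₁ = [0->1, 1->0, 2->1, 3->0]
2) trace h;k:
  0 h=>0 k=>1
  1 h=>1 k=>0
  2 h=>0 k=>1
  3 h=>1 k=>0
  ⟦path⟧₂ = [0->1, 1->0, 2->1, 3->0]
Equal? equal; square commutes

Answer: COMMUTES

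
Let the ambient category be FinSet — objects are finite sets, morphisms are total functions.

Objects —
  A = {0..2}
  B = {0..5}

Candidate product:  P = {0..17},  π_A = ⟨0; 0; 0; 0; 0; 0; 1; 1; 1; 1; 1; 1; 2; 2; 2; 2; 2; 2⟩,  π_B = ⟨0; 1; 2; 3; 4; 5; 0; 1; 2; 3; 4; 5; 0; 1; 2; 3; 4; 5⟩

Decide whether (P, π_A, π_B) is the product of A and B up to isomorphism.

|A|·|B| = 3·6 = 18;  |P| = 18
Check the pairing map k ↦ (π_A(k), π_B(k)):
  0 -> (0,0)
  1 -> (0,1)
  2 -> (0,2)
  3 -> (0,3)
  4 -> (0,4)
  5 -> (0,5)
  6 -> (1,0)
  7 -> (1,1)
  8 -> (1,2)
  9 -> (1,3)
  10 -> (1,4)
  11 -> (1,5)
  12 -> (2,0)
  13 -> (2,1)
  14 -> (2,2)
  15 -> (2,3)
  16 -> (2,4)
  17 -> (2,5)
distinct pairs in image: 18 / 18 needed
  → bijection onto A×B; projections well-typed.

Answer: VALID PRODUCT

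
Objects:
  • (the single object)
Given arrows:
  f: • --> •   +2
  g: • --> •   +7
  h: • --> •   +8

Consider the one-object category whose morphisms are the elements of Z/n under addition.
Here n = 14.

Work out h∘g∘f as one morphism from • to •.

  0 +2≡2 +7≡9 +8≡3  (mod 14)
⟦path⟧: +3

Answer: +3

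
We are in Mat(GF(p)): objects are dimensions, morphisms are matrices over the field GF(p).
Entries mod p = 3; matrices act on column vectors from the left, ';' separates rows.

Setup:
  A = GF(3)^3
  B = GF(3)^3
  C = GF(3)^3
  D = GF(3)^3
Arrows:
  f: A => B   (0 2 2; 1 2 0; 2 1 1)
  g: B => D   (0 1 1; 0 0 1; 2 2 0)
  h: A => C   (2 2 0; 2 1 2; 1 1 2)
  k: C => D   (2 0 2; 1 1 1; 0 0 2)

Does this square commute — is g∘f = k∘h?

Answer: COMMUTES

Derivation:
Along f;g (path 1):
  e0=(1,0,0) f=>(0,1,2) g=>(0,2,2)
  e1=(0,1,0) f=>(2,2,1) g=>(0,1,2)
  e2=(0,0,1) f=>(2,0,1) g=>(1,1,1)
  composite₁ = (0 0 1; 2 1 1; 2 2 1)
Along h;k (path 2):
  e0=(1,0,0) h=>(2,2,1) k=>(0,2,2)
  e1=(0,1,0) h=>(2,1,1) k=>(0,1,2)
  e2=(0,0,1) h=>(0,2,2) k=>(1,1,1)
  composite₂ = (0 0 1; 2 1 1; 2 2 1)
Equal? YES — commutes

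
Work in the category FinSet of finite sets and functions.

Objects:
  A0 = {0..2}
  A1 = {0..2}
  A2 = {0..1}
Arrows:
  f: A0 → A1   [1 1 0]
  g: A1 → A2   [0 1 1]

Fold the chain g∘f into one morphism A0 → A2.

Answer: [1 1 0]

Work:
  0 f→1 g→1
  1 f→1 g→1
  2 f→0 g→0
composite: [1 1 0]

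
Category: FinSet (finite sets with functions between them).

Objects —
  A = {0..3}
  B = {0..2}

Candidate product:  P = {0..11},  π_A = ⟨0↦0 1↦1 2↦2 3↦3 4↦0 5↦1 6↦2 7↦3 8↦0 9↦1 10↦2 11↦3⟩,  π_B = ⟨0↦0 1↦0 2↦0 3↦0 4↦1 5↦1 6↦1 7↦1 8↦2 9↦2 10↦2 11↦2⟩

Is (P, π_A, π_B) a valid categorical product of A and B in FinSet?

Answer: VALID PRODUCT

Derivation:
|A|·|B| = 4·3 = 12;  |P| = 12
Check the pairing map k ↦ (π_A(k), π_B(k)):
  0 ↦ (0,0)
  1 ↦ (1,0)
  2 ↦ (2,0)
  3 ↦ (3,0)
  4 ↦ (0,1)
  5 ↦ (1,1)
  6 ↦ (2,1)
  7 ↦ (3,1)
  8 ↦ (0,2)
  9 ↦ (1,2)
  10 ↦ (2,2)
  11 ↦ (3,2)
distinct pairs in image: 12 / 12 needed
  → bijection onto A×B; projections well-typed.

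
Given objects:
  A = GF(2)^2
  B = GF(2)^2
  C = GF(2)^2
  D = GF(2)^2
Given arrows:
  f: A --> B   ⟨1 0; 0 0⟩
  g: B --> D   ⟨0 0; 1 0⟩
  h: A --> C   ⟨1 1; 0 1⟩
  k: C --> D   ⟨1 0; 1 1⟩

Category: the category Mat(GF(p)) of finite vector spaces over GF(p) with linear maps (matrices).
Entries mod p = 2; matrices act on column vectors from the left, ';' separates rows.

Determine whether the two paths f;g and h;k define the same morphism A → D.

Path 1 = f;g:
  e0=[1,0] f-->[1,0] g-->[0,1]
  e1=[0,1] f-->[0,0] g-->[0,0]
  ⟦path⟧₁ = ⟨0 0; 1 0⟩
Path 2 = h;k:
  e0=[1,0] h-->[1,0] k-->[1,1]
  e1=[0,1] h-->[1,1] k-->[1,0]
  ⟦path⟧₂ = ⟨1 1; 1 0⟩
Equal? NO — does not commute

Answer: DOES NOT COMMUTE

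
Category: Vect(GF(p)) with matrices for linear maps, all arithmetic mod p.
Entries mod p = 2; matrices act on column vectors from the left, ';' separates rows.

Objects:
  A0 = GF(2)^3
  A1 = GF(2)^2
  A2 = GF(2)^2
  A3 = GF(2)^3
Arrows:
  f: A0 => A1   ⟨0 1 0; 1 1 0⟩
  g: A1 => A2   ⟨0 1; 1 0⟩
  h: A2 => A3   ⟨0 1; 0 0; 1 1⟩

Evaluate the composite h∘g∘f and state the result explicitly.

Answer: ⟨0 1 0; 0 0 0; 1 0 0⟩

Work:
  e0=(1,0,0) f=>(0,1) g=>(1,0) h=>(0,0,1)
  e1=(0,1,0) f=>(1,1) g=>(1,1) h=>(1,0,0)
  e2=(0,0,1) f=>(0,0) g=>(0,0) h=>(0,0,0)
composite: ⟨0 1 0; 0 0 0; 1 0 0⟩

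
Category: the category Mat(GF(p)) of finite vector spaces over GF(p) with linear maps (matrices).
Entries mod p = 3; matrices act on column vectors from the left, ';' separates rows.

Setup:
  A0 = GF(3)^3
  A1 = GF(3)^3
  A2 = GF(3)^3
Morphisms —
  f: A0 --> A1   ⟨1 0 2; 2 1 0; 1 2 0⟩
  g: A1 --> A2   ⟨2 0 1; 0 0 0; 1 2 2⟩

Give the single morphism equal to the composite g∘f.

  e0=(1,0,0) f-->(1,2,1) g-->(0,0,1)
  e1=(0,1,0) f-->(0,1,2) g-->(2,0,0)
  e2=(0,0,1) f-->(2,0,0) g-->(1,0,2)
composite: ⟨0 2 1; 0 0 0; 1 0 2⟩

Answer: ⟨0 2 1; 0 0 0; 1 0 2⟩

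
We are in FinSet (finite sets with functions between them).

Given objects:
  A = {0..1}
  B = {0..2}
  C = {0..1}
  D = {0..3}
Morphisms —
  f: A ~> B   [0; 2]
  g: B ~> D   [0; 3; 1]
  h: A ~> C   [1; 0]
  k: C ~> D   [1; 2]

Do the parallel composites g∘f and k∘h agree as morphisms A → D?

Answer: DOES NOT COMMUTE

Work:
1) trace f;g:
  0 f~>0 g~>0
  1 f~>2 g~>1
  ⟦path⟧₁ = [0; 1]
2) trace h;k:
  0 h~>1 k~>2
  1 h~>0 k~>1
  ⟦path⟧₂ = [2; 1]
Equal? differ; not commutative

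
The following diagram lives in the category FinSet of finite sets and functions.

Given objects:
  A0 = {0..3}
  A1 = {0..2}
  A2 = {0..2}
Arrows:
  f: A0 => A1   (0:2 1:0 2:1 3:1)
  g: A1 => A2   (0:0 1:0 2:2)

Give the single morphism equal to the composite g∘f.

  0 f=>2 g=>2
  1 f=>0 g=>0
  2 f=>1 g=>0
  3 f=>1 g=>0
⟦path⟧: (0:2 1:0 2:0 3:0)

Answer: (0:2 1:0 2:0 3:0)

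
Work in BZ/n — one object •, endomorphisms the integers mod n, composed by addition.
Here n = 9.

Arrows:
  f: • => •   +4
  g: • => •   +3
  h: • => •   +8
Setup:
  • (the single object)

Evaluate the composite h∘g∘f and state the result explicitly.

  0 +4≡4 +3≡7 +8≡6  (mod 9)
⟦path⟧: +6

Answer: +6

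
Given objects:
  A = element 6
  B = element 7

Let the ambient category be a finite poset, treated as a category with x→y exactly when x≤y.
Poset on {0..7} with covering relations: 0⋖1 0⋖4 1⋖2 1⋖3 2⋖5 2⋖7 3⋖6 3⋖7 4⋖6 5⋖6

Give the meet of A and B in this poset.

Lower bounds of A=6 and B=7: {0,1,2,3}
  maximal lower bounds 2 and 3 are incomparable: neither 2≤3 nor 3≤2
→ no greatest lower bound exists

Answer: NO MEET EXISTS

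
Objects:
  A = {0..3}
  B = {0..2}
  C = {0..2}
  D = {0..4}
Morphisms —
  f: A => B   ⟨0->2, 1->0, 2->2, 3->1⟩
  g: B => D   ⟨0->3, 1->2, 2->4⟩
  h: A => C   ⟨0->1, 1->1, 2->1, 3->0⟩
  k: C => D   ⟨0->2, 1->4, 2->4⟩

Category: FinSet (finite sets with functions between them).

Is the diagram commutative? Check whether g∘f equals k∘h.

Answer: DOES NOT COMMUTE

Work:
Path 1 = f;g:
  0 f=>2 g=>4
  1 f=>0 g=>3
  2 f=>2 g=>4
  3 f=>1 g=>2
  result₁ = ⟨0->4, 1->3, 2->4, 3->2⟩
Path 2 = h;k:
  0 h=>1 k=>4
  1 h=>1 k=>4
  2 h=>1 k=>4
  3 h=>0 k=>2
  result₂ = ⟨0->4, 1->4, 2->4, 3->2⟩
Equal? NO — does not commute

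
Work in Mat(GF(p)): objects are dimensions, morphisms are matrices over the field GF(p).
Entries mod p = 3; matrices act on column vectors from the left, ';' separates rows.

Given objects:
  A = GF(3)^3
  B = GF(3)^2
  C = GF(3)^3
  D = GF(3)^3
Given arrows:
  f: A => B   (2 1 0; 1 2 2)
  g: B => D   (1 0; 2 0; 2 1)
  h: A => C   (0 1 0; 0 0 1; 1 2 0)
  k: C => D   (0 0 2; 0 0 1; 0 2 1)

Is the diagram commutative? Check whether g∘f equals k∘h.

Answer: DOES NOT COMMUTE

Trace:
Path 1 = f;g:
  e0=(1,0,0) f=>(2,1) g=>(2,1,2)
  e1=(0,1,0) f=>(1,2) g=>(1,2,1)
  e2=(0,0,1) f=>(0,2) g=>(0,0,2)
  ⟦path⟧₁ = (2 1 0; 1 2 0; 2 1 2)
Path 2 = h;k:
  e0=(1,0,0) h=>(0,0,1) k=>(2,1,1)
  e1=(0,1,0) h=>(1,0,2) k=>(1,2,2)
  e2=(0,0,1) h=>(0,1,0) k=>(0,0,2)
  ⟦path⟧₂ = (2 1 0; 1 2 0; 1 2 2)
Equal? NO — does not commute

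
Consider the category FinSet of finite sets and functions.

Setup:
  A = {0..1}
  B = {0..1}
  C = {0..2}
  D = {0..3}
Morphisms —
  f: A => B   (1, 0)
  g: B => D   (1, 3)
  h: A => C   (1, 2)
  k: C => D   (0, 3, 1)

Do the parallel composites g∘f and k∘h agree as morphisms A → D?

Path 1 = f;g:
  0 f=>1 g=>3
  1 f=>0 g=>1
  ⟦path⟧₁ = (3, 1)
Path 2 = h;k:
  0 h=>1 k=>3
  1 h=>2 k=>1
  ⟦path⟧₂ = (3, 1)
Equal? equal; square commutes

Answer: COMMUTES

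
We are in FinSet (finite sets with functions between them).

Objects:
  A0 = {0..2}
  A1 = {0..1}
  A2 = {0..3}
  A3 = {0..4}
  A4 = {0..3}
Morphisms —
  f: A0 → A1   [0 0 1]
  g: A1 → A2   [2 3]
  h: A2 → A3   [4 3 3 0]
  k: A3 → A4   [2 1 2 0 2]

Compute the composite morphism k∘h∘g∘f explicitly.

  0 f→0 g→2 h→3 k→0
  1 f→0 g→2 h→3 k→0
  2 f→1 g→3 h→0 k→2
⟦path⟧: [0 0 2]

Answer: [0 0 2]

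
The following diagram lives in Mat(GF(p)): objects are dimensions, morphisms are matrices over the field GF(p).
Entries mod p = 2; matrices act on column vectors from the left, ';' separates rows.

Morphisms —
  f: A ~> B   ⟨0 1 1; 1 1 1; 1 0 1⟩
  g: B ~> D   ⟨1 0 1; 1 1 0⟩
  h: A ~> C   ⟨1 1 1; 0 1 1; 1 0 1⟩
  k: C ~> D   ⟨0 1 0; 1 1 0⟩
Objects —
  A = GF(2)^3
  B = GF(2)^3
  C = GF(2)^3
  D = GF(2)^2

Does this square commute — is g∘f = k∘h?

Path 1 = f;g:
  e0=(1,0,0) f~>(0,1,1) g~>(1,1)
  e1=(0,1,0) f~>(1,1,0) g~>(1,0)
  e2=(0,0,1) f~>(1,1,1) g~>(0,0)
  result₁ = ⟨1 1 0; 1 0 0⟩
Path 2 = h;k:
  e0=(1,0,0) h~>(1,0,1) k~>(0,1)
  e1=(0,1,0) h~>(1,1,0) k~>(1,0)
  e2=(0,0,1) h~>(1,1,1) k~>(1,0)
  result₂ = ⟨0 1 1; 1 0 0⟩
Equal? distinct morphisms ✗

Answer: DOES NOT COMMUTE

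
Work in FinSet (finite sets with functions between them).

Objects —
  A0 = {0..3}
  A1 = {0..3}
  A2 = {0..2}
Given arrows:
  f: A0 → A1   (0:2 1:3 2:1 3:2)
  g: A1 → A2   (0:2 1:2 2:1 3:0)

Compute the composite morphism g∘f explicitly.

Answer: (0:1 1:0 2:2 3:1)

Derivation:
  0 f→2 g→1
  1 f→3 g→0
  2 f→1 g→2
  3 f→2 g→1
composite: (0:1 1:0 2:2 3:1)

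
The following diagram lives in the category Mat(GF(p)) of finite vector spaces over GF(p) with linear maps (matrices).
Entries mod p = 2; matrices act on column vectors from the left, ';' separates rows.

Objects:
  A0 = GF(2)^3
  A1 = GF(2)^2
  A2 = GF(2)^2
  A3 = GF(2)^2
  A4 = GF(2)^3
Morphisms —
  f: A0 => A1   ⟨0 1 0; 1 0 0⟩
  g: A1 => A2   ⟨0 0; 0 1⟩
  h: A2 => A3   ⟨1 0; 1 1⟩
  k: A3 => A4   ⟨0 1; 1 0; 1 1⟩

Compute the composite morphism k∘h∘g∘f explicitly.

Answer: ⟨1 0 0; 0 0 0; 1 0 0⟩

Derivation:
  e0=⟨1,0,0⟩ f=>⟨0,1⟩ g=>⟨0,1⟩ h=>⟨0,1⟩ k=>⟨1,0,1⟩
  e1=⟨0,1,0⟩ f=>⟨1,0⟩ g=>⟨0,0⟩ h=>⟨0,0⟩ k=>⟨0,0,0⟩
  e2=⟨0,0,1⟩ f=>⟨0,0⟩ g=>⟨0,0⟩ h=>⟨0,0⟩ k=>⟨0,0,0⟩
result: ⟨1 0 0; 0 0 0; 1 0 0⟩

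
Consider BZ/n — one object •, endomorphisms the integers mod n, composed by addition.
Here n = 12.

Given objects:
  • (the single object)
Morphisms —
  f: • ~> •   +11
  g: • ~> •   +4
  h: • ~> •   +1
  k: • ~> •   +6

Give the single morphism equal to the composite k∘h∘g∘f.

Answer: +10

Work:
  0 +11≡11 +4≡3 +1≡4 +6≡10  (mod 12)
composite: +10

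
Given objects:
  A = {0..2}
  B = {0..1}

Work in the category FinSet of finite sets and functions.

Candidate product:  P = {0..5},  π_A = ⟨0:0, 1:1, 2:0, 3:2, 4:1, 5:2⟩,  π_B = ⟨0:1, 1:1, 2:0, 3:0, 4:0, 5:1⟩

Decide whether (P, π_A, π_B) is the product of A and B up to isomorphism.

|A|·|B| = 3·2 = 6;  |P| = 6
Check the pairing map k ↦ (π_A(k), π_B(k)):
  0 : (0,1)
  1 : (1,1)
  2 : (0,0)
  3 : (2,0)
  4 : (1,0)
  5 : (2,1)
distinct pairs in image: 6 / 6 needed
  → bijection onto A×B; projections well-typed.

Answer: VALID PRODUCT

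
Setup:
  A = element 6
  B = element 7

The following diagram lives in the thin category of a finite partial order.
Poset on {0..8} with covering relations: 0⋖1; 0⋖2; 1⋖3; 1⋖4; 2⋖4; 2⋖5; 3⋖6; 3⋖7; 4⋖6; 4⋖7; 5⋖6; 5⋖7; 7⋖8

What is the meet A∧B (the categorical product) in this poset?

Answer: NO MEET EXISTS

Trace:
Common predecessors of 6,7: {0,1,2,3,4,5}
  maximal lower bounds 3 and 4 are incomparable: neither 3≤4 nor 4≤3
→ no greatest lower bound exists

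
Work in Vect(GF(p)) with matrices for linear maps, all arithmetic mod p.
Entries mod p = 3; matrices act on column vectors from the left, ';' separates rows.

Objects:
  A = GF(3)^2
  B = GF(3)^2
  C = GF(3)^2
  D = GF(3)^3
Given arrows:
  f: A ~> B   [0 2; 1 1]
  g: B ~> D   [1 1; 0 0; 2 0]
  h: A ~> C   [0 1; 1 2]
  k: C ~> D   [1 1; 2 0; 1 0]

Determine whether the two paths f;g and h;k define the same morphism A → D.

Path 1 = f;g:
  e0=(1,0) f~>(0,1) g~>(1,0,0)
  e1=(0,1) f~>(2,1) g~>(0,0,1)
  result₁ = [1 0; 0 0; 0 1]
Path 2 = h;k:
  e0=(1,0) h~>(0,1) k~>(1,0,0)
  e1=(0,1) h~>(1,2) k~>(0,2,1)
  result₂ = [1 0; 0 2; 0 1]
Equal? NO — does not commute

Answer: DOES NOT COMMUTE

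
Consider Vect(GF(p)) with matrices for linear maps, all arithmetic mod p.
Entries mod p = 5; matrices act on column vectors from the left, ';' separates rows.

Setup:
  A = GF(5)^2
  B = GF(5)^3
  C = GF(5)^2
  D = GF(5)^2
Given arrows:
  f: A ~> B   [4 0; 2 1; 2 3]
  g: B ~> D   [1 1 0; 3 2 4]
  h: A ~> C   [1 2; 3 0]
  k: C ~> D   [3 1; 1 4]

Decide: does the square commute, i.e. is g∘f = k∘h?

Answer: DOES NOT COMMUTE

Derivation:
Path 1 = f;g:
  e0=⟨1,0⟩ f~>⟨4,2,2⟩ g~>⟨1,4⟩
  e1=⟨0,1⟩ f~>⟨0,1,3⟩ g~>⟨1,4⟩
  ⟦path⟧₁ = [1 1; 4 4]
Path 2 = h;k:
  e0=⟨1,0⟩ h~>⟨1,3⟩ k~>⟨1,3⟩
  e1=⟨0,1⟩ h~>⟨2,0⟩ k~>⟨1,2⟩
  ⟦path⟧₂ = [1 1; 3 2]
Equal? differ; not commutative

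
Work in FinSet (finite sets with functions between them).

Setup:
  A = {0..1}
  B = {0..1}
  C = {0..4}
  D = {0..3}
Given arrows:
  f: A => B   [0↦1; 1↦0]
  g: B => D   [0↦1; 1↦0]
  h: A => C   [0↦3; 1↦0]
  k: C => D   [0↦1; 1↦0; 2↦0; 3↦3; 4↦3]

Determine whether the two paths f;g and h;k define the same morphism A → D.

Answer: DOES NOT COMMUTE

Trace:
Path 1 = f;g:
  0 f=>1 g=>0
  1 f=>0 g=>1
  ⟦path⟧₁ = [0↦0; 1↦1]
Path 2 = h;k:
  0 h=>3 k=>3
  1 h=>0 k=>1
  ⟦path⟧₂ = [0↦3; 1↦1]
Equal? NO — does not commute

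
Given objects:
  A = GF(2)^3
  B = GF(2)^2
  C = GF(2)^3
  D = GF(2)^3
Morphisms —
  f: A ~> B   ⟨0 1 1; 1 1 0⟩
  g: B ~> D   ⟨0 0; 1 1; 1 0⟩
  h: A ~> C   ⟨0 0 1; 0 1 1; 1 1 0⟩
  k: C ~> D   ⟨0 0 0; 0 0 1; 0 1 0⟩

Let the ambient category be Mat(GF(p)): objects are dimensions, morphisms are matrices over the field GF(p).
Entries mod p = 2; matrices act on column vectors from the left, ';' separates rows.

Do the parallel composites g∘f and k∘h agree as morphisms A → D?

Answer: DOES NOT COMMUTE

Work:
Path 1 = f;g:
  e0=[1,0,0] f~>[0,1] g~>[0,1,0]
  e1=[0,1,0] f~>[1,1] g~>[0,0,1]
  e2=[0,0,1] f~>[1,0] g~>[0,1,1]
  composite₁ = ⟨0 0 0; 1 0 1; 0 1 1⟩
Path 2 = h;k:
  e0=[1,0,0] h~>[0,0,1] k~>[0,1,0]
  e1=[0,1,0] h~>[0,1,1] k~>[0,1,1]
  e2=[0,0,1] h~>[1,1,0] k~>[0,0,1]
  composite₂ = ⟨0 0 0; 1 1 0; 0 1 1⟩
Equal? differ; not commutative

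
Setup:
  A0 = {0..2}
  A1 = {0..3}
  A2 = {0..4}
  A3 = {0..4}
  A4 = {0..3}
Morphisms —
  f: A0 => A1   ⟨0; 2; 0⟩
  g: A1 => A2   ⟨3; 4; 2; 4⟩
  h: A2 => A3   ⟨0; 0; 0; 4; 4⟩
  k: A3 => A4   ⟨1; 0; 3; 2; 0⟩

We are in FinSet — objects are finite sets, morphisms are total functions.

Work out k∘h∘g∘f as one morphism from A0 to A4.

  0 f=>0 g=>3 h=>4 k=>0
  1 f=>2 g=>2 h=>0 k=>1
  2 f=>0 g=>3 h=>4 k=>0
⟦path⟧: ⟨0; 1; 0⟩

Answer: ⟨0; 1; 0⟩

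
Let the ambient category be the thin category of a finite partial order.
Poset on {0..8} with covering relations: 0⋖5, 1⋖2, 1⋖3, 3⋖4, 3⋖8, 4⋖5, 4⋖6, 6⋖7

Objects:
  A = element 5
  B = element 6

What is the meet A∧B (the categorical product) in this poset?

{x : x⊑A ∧ x⊑B} = {1,3,4}  (A=5, B=6)
  1 ⊑ 4
  3 ⊑ 4
  4 ⊑ 4
glb = 4

Answer: A∧B = 4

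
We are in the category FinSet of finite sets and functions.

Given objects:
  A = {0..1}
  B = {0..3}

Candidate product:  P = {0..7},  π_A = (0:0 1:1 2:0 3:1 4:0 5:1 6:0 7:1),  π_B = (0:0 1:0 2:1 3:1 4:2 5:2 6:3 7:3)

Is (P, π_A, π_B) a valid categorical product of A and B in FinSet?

|A|·|B| = 2·4 = 8;  |P| = 8
Check the pairing map k ↦ (π_A(k), π_B(k)):
  0 : (0,0)
  1 : (1,0)
  2 : (0,1)
  3 : (1,1)
  4 : (0,2)
  5 : (1,2)
  6 : (0,3)
  7 : (1,3)
distinct pairs in image: 8 / 8 needed
  → bijection onto A×B; projections well-typed.

Answer: VALID PRODUCT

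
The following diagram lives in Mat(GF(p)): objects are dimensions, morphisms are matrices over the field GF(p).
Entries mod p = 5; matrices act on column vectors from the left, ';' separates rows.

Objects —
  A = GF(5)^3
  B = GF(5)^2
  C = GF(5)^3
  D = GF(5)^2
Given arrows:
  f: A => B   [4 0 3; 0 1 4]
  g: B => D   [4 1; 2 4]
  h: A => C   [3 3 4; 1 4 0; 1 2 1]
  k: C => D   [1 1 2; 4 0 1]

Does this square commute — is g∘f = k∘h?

1) trace f;g:
  e0=⟨1,0,0⟩ f=>⟨4,0⟩ g=>⟨1,3⟩
  e1=⟨0,1,0⟩ f=>⟨0,1⟩ g=>⟨1,4⟩
  e2=⟨0,0,1⟩ f=>⟨3,4⟩ g=>⟨1,2⟩
  composite₁ = [1 1 1; 3 4 2]
2) trace h;k:
  e0=⟨1,0,0⟩ h=>⟨3,1,1⟩ k=>⟨1,3⟩
  e1=⟨0,1,0⟩ h=>⟨3,4,2⟩ k=>⟨1,4⟩
  e2=⟨0,0,1⟩ h=>⟨4,0,1⟩ k=>⟨1,2⟩
  composite₂ = [1 1 1; 3 4 2]
Equal? YES — commutes

Answer: COMMUTES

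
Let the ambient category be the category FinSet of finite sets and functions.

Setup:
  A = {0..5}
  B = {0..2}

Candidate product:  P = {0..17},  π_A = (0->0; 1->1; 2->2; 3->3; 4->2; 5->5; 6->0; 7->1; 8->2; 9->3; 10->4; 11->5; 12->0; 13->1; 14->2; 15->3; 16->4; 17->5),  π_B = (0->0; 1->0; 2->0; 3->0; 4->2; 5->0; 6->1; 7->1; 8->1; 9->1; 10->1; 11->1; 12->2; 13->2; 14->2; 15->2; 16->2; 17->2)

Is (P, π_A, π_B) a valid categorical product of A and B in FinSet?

Answer: NOT A VALID PRODUCT — duplicate pair at indices 14,4

Work:
|A|·|B| = 6·3 = 18;  |P| = 18
Check the pairing map k ↦ (π_A(k), π_B(k)):
  0 -> (0,0)
  1 -> (1,0)
  2 -> (2,0)
  3 -> (3,0)
  4 -> (2,2)
  5 -> (5,0)
  6 -> (0,1)
  7 -> (1,1)
  8 -> (2,1)
  9 -> (3,1)
  10 -> (4,1)
  11 -> (5,1)
  12 -> (0,2)
  13 -> (1,2)
  14 -> (2,2)  ✗ repeats pair of k=4
  15 -> (3,2)
  16 -> (4,2)
  17 -> (5,2)
distinct pairs in image: 17 / 18 needed
  → (2,2) hit at k=4 and k=14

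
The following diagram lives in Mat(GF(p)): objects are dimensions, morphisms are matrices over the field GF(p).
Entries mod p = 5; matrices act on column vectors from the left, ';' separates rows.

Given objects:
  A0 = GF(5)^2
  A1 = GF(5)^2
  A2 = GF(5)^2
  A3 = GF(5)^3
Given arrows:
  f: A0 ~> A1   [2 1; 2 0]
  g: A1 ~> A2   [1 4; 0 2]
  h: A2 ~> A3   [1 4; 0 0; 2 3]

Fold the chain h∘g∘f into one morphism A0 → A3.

  e0=⟨1,0⟩ f~>⟨2,2⟩ g~>⟨0,4⟩ h~>⟨1,0,2⟩
  e1=⟨0,1⟩ f~>⟨1,0⟩ g~>⟨1,0⟩ h~>⟨1,0,2⟩
⟦path⟧: [1 1; 0 0; 2 2]

Answer: [1 1; 0 0; 2 2]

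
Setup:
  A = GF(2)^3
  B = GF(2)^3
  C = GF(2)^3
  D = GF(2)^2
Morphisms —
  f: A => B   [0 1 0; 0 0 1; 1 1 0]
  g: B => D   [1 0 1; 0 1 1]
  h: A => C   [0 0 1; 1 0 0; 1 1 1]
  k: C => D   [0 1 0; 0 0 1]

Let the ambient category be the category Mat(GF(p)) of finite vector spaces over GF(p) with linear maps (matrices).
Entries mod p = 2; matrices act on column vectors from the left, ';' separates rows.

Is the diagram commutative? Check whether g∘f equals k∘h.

Along f;g (path 1):
  e0=(1,0,0) f=>(0,0,1) g=>(1,1)
  e1=(0,1,0) f=>(1,0,1) g=>(0,1)
  e2=(0,0,1) f=>(0,1,0) g=>(0,1)
  composite₁ = [1 0 0; 1 1 1]
Along h;k (path 2):
  e0=(1,0,0) h=>(0,1,1) k=>(1,1)
  e1=(0,1,0) h=>(0,0,1) k=>(0,1)
  e2=(0,0,1) h=>(1,0,1) k=>(0,1)
  composite₂ = [1 0 0; 1 1 1]
Equal? YES — commutes

Answer: COMMUTES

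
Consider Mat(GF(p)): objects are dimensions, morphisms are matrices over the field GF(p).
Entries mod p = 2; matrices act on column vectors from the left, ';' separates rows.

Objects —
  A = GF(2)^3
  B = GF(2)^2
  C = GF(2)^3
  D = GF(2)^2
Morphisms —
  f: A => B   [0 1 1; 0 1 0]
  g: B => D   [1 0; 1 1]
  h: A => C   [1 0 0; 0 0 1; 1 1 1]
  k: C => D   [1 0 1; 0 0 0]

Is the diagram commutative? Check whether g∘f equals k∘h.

Answer: DOES NOT COMMUTE

Trace:
1) trace f;g:
  e0=(1,0,0) f=>(0,0) g=>(0,0)
  e1=(0,1,0) f=>(1,1) g=>(1,0)
  e2=(0,0,1) f=>(1,0) g=>(1,1)
  result₁ = [0 1 1; 0 0 1]
2) trace h;k:
  e0=(1,0,0) h=>(1,0,1) k=>(0,0)
  e1=(0,1,0) h=>(0,0,1) k=>(1,0)
  e2=(0,0,1) h=>(0,1,1) k=>(1,0)
  result₂ = [0 1 1; 0 0 0]
Equal? NO — does not commute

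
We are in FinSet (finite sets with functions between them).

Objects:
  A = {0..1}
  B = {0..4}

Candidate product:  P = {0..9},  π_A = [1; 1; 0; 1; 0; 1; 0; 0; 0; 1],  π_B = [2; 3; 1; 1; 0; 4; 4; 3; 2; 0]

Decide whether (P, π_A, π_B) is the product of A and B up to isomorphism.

|A|·|B| = 2·5 = 10;  |P| = 10
Check the pairing map k ↦ (π_A(k), π_B(k)):
  0 -> (1,2)
  1 -> (1,3)
  2 -> (0,1)
  3 -> (1,1)
  4 -> (0,0)
  5 -> (1,4)
  6 -> (0,4)
  7 -> (0,3)
  8 -> (0,2)
  9 -> (1,0)
distinct pairs in image: 10 / 10 needed
  → bijection onto A×B; projections well-typed.

Answer: VALID PRODUCT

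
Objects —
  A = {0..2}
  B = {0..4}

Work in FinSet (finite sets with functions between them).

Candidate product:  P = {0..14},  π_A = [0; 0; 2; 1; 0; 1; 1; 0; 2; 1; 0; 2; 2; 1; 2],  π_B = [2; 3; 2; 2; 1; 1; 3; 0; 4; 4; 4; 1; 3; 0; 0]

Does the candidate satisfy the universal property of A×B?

|A|·|B| = 3·5 = 15;  |P| = 15
Check the pairing map k ↦ (π_A(k), π_B(k)):
  0 ↦ (0,2)
  1 ↦ (0,3)
  2 ↦ (2,2)
  3 ↦ (1,2)
  4 ↦ (0,1)
  5 ↦ (1,1)
  6 ↦ (1,3)
  7 ↦ (0,0)
  8 ↦ (2,4)
  9 ↦ (1,4)
  10 ↦ (0,4)
  11 ↦ (2,1)
  12 ↦ (2,3)
  13 ↦ (1,0)
  14 ↦ (2,0)
distinct pairs in image: 15 / 15 needed
  → bijection onto A×B; projections well-typed.

Answer: VALID PRODUCT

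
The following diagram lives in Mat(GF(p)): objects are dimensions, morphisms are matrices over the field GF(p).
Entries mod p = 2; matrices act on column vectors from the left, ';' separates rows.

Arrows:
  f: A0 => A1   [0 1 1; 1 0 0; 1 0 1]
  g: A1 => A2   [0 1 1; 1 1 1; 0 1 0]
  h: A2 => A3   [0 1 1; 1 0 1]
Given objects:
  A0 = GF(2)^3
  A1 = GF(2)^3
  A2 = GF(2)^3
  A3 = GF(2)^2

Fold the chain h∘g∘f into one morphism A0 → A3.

Answer: [1 1 0; 1 0 1]

Trace:
  e0=(1,0,0) f=>(0,1,1) g=>(0,0,1) h=>(1,1)
  e1=(0,1,0) f=>(1,0,0) g=>(0,1,0) h=>(1,0)
  e2=(0,0,1) f=>(1,0,1) g=>(1,0,0) h=>(0,1)
result: [1 1 0; 1 0 1]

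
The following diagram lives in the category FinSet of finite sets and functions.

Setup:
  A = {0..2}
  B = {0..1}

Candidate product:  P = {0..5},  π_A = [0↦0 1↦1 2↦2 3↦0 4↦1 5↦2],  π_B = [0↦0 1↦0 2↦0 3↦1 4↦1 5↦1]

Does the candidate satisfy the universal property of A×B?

Answer: VALID PRODUCT

Derivation:
|A|·|B| = 3·2 = 6;  |P| = 6
Check the pairing map k ↦ (π_A(k), π_B(k)):
  0 ↦ (0,0)
  1 ↦ (1,0)
  2 ↦ (2,0)
  3 ↦ (0,1)
  4 ↦ (1,1)
  5 ↦ (2,1)
distinct pairs in image: 6 / 6 needed
  → bijection onto A×B; projections well-typed.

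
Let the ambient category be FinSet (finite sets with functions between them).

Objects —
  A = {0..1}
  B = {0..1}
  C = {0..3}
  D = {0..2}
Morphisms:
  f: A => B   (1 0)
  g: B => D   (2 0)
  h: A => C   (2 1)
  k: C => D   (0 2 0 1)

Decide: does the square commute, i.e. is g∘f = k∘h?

Along f;g (path 1):
  0 f=>1 g=>0
  1 f=>0 g=>2
  result₁ = (0 2)
Along h;k (path 2):
  0 h=>2 k=>0
  1 h=>1 k=>2
  result₂ = (0 2)
Equal? equal; square commutes

Answer: COMMUTES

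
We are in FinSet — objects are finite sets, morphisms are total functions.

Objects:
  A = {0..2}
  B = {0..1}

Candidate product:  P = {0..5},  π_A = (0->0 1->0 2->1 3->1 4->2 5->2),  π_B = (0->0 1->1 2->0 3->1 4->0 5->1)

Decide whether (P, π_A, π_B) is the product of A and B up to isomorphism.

Answer: VALID PRODUCT

Work:
|A|·|B| = 3·2 = 6;  |P| = 6
Check the pairing map k ↦ (π_A(k), π_B(k)):
  0 -> (0,0)
  1 -> (0,1)
  2 -> (1,0)
  3 -> (1,1)
  4 -> (2,0)
  5 -> (2,1)
distinct pairs in image: 6 / 6 needed
  → bijection onto A×B; projections well-typed.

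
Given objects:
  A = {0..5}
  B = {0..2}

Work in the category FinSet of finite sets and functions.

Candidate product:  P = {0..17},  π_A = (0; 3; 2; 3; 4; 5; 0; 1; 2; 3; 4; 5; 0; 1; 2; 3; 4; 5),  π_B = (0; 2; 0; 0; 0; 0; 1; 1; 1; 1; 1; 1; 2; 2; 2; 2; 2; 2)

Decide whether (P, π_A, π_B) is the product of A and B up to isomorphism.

Answer: NOT A VALID PRODUCT — duplicate pair at indices 15,1

Derivation:
|A|·|B| = 6·3 = 18;  |P| = 18
Check the pairing map k ↦ (π_A(k), π_B(k)):
  0 -> (0,0)
  1 -> (3,2)
  2 -> (2,0)
  3 -> (3,0)
  4 -> (4,0)
  5 -> (5,0)
  6 -> (0,1)
  7 -> (1,1)
  8 -> (2,1)
  9 -> (3,1)
  10 -> (4,1)
  11 -> (5,1)
  12 -> (0,2)
  13 -> (1,2)
  14 -> (2,2)
  15 -> (3,2)  ✗ repeats pair of k=1
  16 -> (4,2)
  17 -> (5,2)
distinct pairs in image: 17 / 18 needed
  → (3,2) hit at k=1 and k=15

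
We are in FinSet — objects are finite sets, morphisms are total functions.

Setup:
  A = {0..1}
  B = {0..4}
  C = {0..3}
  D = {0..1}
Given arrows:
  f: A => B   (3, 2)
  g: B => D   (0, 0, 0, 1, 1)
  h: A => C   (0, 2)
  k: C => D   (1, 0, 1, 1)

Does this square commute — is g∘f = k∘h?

Along f;g (path 1):
  0 f=>3 g=>1
  1 f=>2 g=>0
  result₁ = (1, 0)
Along h;k (path 2):
  0 h=>0 k=>1
  1 h=>2 k=>1
  result₂ = (1, 1)
Equal? differ; not commutative

Answer: DOES NOT COMMUTE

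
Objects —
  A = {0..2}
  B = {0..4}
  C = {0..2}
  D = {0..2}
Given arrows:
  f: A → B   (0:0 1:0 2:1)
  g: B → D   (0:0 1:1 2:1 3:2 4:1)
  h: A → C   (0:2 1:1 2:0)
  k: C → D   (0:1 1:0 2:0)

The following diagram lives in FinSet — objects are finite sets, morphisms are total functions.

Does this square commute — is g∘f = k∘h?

Along f;g (path 1):
  0 f→0 g→0
  1 f→0 g→0
  2 f→1 g→1
  composite₁ = (0:0 1:0 2:1)
Along h;k (path 2):
  0 h→2 k→0
  1 h→1 k→0
  2 h→0 k→1
  composite₂ = (0:0 1:0 2:1)
Equal? YES — commutes

Answer: COMMUTES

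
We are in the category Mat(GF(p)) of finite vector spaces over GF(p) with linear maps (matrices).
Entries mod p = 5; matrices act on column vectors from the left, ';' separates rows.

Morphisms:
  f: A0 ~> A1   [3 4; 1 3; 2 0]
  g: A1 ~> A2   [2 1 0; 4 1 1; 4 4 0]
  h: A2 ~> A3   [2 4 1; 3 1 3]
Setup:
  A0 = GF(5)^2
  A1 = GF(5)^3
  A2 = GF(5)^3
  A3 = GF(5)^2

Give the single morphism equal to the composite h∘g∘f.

  e0=⟨1,0⟩ f~>⟨3,1,2⟩ g~>⟨2,0,1⟩ h~>⟨0,4⟩
  e1=⟨0,1⟩ f~>⟨4,3,0⟩ g~>⟨1,4,3⟩ h~>⟨1,1⟩
composite: [0 1; 4 1]

Answer: [0 1; 4 1]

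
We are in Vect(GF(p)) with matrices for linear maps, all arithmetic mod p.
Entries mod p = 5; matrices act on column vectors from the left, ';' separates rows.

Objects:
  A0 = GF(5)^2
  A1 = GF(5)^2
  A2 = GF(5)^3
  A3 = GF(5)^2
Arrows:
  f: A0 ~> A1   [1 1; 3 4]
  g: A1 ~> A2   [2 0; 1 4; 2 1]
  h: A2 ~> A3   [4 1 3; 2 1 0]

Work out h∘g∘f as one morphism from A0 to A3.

  e0=⟨1,0⟩ f~>⟨1,3⟩ g~>⟨2,3,0⟩ h~>⟨1,2⟩
  e1=⟨0,1⟩ f~>⟨1,4⟩ g~>⟨2,2,1⟩ h~>⟨3,1⟩
result: [1 3; 2 1]

Answer: [1 3; 2 1]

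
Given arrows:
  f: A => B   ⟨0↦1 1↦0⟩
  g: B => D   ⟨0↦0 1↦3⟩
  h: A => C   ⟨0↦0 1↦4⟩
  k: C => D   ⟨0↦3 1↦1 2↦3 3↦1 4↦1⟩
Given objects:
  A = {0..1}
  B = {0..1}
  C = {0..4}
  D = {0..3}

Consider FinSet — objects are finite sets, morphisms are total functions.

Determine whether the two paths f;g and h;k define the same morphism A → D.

Answer: DOES NOT COMMUTE

Trace:
Along f;g (path 1):
  0 f=>1 g=>3
  1 f=>0 g=>0
  result₁ = ⟨0↦3 1↦0⟩
Along h;k (path 2):
  0 h=>0 k=>3
  1 h=>4 k=>1
  result₂ = ⟨0↦3 1↦1⟩
Equal? distinct morphisms ✗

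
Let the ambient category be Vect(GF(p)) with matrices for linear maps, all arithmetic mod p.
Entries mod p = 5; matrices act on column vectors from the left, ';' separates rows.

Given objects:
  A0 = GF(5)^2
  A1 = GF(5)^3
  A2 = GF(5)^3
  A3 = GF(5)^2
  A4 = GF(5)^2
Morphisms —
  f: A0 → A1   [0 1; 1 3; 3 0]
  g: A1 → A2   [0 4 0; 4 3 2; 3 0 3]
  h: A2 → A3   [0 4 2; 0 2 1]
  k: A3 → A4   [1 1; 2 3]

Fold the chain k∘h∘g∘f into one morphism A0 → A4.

Answer: [1 2; 4 3]

Trace:
  e0=[1,0] f→[0,1,3] g→[4,4,4] h→[4,2] k→[1,4]
  e1=[0,1] f→[1,3,0] g→[2,3,3] h→[3,4] k→[2,3]
composite: [1 2; 4 3]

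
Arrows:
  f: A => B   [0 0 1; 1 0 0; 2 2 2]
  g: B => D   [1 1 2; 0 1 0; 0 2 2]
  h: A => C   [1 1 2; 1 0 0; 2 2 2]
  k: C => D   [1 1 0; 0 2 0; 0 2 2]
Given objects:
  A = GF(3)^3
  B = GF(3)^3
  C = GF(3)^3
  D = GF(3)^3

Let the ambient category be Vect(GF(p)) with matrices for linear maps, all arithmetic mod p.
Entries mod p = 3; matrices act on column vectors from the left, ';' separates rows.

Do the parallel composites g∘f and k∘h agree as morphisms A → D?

Path 1 = f;g:
  e0=(1,0,0) f=>(0,1,2) g=>(2,1,0)
  e1=(0,1,0) f=>(0,0,2) g=>(1,0,1)
  e2=(0,0,1) f=>(1,0,2) g=>(2,0,1)
  ⟦path⟧₁ = [2 1 2; 1 0 0; 0 1 1]
Path 2 = h;k:
  e0=(1,0,0) h=>(1,1,2) k=>(2,2,0)
  e1=(0,1,0) h=>(1,0,2) k=>(1,0,1)
  e2=(0,0,1) h=>(2,0,2) k=>(2,0,1)
  ⟦path⟧₂ = [2 1 2; 2 0 0; 0 1 1]
Equal? distinct morphisms ✗

Answer: DOES NOT COMMUTE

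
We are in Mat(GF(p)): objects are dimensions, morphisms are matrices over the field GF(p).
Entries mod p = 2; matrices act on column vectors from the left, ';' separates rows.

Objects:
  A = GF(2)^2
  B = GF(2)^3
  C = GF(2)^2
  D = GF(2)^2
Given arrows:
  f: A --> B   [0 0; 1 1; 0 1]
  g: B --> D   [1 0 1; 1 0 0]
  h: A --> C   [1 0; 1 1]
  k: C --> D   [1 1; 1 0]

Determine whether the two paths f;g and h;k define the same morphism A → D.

1) trace f;g:
  e0=⟨1,0⟩ f-->⟨0,1,0⟩ g-->⟨0,0⟩
  e1=⟨0,1⟩ f-->⟨0,1,1⟩ g-->⟨1,0⟩
  composite₁ = [0 1; 0 0]
2) trace h;k:
  e0=⟨1,0⟩ h-->⟨1,1⟩ k-->⟨0,1⟩
  e1=⟨0,1⟩ h-->⟨0,1⟩ k-->⟨1,0⟩
  composite₂ = [0 1; 1 0]
Equal? differ; not commutative

Answer: DOES NOT COMMUTE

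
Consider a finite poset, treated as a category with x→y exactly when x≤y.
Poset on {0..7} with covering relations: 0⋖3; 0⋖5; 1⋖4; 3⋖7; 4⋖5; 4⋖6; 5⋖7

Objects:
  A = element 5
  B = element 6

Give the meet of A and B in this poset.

Answer: A∧B = 4

Work:
Lower bounds of A=5 and B=6: {1,4}
  1 <= 4
  4 <= 4
glb = 4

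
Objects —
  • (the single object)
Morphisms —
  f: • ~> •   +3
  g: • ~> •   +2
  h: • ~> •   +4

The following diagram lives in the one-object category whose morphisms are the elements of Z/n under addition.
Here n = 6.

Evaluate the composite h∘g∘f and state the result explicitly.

  0 +3≡3 +2≡5 +4≡3  (mod 6)
composite: +3

Answer: +3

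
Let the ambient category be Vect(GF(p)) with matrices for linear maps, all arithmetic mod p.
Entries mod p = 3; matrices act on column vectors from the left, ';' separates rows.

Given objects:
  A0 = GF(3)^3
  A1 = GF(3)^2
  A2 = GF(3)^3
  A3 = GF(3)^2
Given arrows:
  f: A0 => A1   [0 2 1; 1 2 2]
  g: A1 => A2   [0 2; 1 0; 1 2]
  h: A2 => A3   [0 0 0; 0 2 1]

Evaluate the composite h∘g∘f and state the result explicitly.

Answer: [0 0 0; 2 1 1]

Work:
  e0=[1,0,0] f=>[0,1] g=>[2,0,2] h=>[0,2]
  e1=[0,1,0] f=>[2,2] g=>[1,2,0] h=>[0,1]
  e2=[0,0,1] f=>[1,2] g=>[1,1,2] h=>[0,1]
⟦path⟧: [0 0 0; 2 1 1]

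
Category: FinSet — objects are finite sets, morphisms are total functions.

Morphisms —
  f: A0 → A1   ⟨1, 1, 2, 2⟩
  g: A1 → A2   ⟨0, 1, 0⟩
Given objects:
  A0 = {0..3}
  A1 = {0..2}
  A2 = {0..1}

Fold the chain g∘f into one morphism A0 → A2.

  0 f→1 g→1
  1 f→1 g→1
  2 f→2 g→0
  3 f→2 g→0
⟦path⟧: ⟨1, 1, 0, 0⟩

Answer: ⟨1, 1, 0, 0⟩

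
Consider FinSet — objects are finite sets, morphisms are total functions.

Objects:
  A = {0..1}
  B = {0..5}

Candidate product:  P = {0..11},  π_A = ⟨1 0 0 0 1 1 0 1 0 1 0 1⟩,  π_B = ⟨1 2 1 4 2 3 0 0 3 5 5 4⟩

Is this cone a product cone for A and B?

Answer: VALID PRODUCT

Derivation:
|A|·|B| = 2·6 = 12;  |P| = 12
Check the pairing map k ↦ (π_A(k), π_B(k)):
  0 -> (1,1)
  1 -> (0,2)
  2 -> (0,1)
  3 -> (0,4)
  4 -> (1,2)
  5 -> (1,3)
  6 -> (0,0)
  7 -> (1,0)
  8 -> (0,3)
  9 -> (1,5)
  10 -> (0,5)
  11 -> (1,4)
distinct pairs in image: 12 / 12 needed
  → bijection onto A×B; projections well-typed.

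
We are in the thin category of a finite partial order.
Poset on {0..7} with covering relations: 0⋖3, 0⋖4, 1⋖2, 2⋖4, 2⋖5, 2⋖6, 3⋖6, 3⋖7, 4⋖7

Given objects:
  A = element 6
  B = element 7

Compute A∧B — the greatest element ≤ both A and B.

{x : x≤A ∧ x≤B} = {0,1,2,3}  (A=6, B=7)
  maximal lower bounds 2 and 3 are incomparable: neither 2≤3 nor 3≤2
→ no greatest lower bound exists

Answer: NO MEET EXISTS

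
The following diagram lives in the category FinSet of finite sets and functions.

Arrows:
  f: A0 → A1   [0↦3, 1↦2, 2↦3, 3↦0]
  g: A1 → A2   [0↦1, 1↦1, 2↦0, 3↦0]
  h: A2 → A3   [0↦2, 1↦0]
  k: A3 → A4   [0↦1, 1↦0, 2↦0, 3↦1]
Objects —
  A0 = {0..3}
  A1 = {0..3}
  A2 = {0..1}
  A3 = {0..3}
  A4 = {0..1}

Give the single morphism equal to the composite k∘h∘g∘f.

Answer: [0↦0, 1↦0, 2↦0, 3↦1]

Trace:
  0 f→3 g→0 h→2 k→0
  1 f→2 g→0 h→2 k→0
  2 f→3 g→0 h→2 k→0
  3 f→0 g→1 h→0 k→1
⟦path⟧: [0↦0, 1↦0, 2↦0, 3↦1]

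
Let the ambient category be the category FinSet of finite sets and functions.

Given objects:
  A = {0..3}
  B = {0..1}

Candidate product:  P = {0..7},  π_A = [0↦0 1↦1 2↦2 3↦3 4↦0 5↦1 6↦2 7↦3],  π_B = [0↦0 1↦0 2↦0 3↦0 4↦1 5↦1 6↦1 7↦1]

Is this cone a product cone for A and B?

Answer: VALID PRODUCT

Trace:
|A|·|B| = 4·2 = 8;  |P| = 8
Check the pairing map k ↦ (π_A(k), π_B(k)):
  0 ↦ (0,0)
  1 ↦ (1,0)
  2 ↦ (2,0)
  3 ↦ (3,0)
  4 ↦ (0,1)
  5 ↦ (1,1)
  6 ↦ (2,1)
  7 ↦ (3,1)
distinct pairs in image: 8 / 8 needed
  → bijection onto A×B; projections well-typed.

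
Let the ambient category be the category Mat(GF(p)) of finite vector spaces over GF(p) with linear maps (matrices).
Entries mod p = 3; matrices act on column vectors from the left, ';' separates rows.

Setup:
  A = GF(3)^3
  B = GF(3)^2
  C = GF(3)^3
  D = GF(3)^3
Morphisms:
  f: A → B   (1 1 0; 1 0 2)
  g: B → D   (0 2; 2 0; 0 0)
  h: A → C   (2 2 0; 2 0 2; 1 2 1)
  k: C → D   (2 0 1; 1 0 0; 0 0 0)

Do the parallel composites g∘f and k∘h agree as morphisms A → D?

Answer: COMMUTES

Work:
Path 1 = f;g:
  e0=⟨1,0,0⟩ f→⟨1,1⟩ g→⟨2,2,0⟩
  e1=⟨0,1,0⟩ f→⟨1,0⟩ g→⟨0,2,0⟩
  e2=⟨0,0,1⟩ f→⟨0,2⟩ g→⟨1,0,0⟩
  ⟦path⟧₁ = (2 0 1; 2 2 0; 0 0 0)
Path 2 = h;k:
  e0=⟨1,0,0⟩ h→⟨2,2,1⟩ k→⟨2,2,0⟩
  e1=⟨0,1,0⟩ h→⟨2,0,2⟩ k→⟨0,2,0⟩
  e2=⟨0,0,1⟩ h→⟨0,2,1⟩ k→⟨1,0,0⟩
  ⟦path⟧₂ = (2 0 1; 2 2 0; 0 0 0)
Equal? equal; square commutes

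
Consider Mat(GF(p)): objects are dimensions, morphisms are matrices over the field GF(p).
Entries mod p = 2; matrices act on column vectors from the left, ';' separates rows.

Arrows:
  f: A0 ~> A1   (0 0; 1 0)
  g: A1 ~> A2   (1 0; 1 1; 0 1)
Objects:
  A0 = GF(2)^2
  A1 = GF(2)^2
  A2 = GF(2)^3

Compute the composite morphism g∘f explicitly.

Answer: (0 0; 1 0; 1 0)

Trace:
  e0=(1,0) f~>(0,1) g~>(0,1,1)
  e1=(0,1) f~>(0,0) g~>(0,0,0)
composite: (0 0; 1 0; 1 0)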